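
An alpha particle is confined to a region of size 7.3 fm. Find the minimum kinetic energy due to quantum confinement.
24.504 keV

Using the uncertainty principle:

1. Position uncertainty: Δx ≈ 7.300e-15 m
2. Minimum momentum uncertainty: Δp = ℏ/(2Δx) = 7.223e-21 kg·m/s
3. Minimum kinetic energy:
   KE = (Δp)²/(2m) = (7.223e-21)²/(2 × 6.645e-27 kg)
   KE = 3.926e-15 J = 24.504 keV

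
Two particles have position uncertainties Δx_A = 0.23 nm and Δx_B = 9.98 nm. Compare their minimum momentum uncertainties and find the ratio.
Particle A has the larger minimum momentum uncertainty, by a factor of 43.39.

For each particle, the minimum momentum uncertainty is Δp_min = ℏ/(2Δx):

Particle A: Δp_A = ℏ/(2×2.300e-10 m) = 2.293e-25 kg·m/s
Particle B: Δp_B = ℏ/(2×9.980e-09 m) = 5.283e-27 kg·m/s

Ratio: Δp_A/Δp_B = 43.39

Since Δp_min ∝ 1/Δx, the particle with smaller position uncertainty (A) has larger momentum uncertainty.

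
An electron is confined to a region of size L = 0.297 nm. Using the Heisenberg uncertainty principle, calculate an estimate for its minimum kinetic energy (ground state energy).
107.982 meV

Using the uncertainty principle to estimate ground state energy:

1. The position uncertainty is approximately the confinement size:
   Δx ≈ L = 2.970e-10 m

2. From ΔxΔp ≥ ℏ/2, the minimum momentum uncertainty is:
   Δp ≈ ℏ/(2L) = 1.775e-25 kg·m/s

3. The kinetic energy is approximately:
   KE ≈ (Δp)²/(2m) = (1.775e-25)²/(2 × 9.109e-31 kg)
   KE ≈ 1.730e-20 J = 107.982 meV

This is an order-of-magnitude estimate of the ground state energy.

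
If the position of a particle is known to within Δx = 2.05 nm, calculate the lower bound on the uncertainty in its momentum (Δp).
2.572 × 10^-26 kg·m/s

Using the Heisenberg uncertainty principle:
ΔxΔp ≥ ℏ/2

The minimum uncertainty in momentum is:
Δp_min = ℏ/(2Δx)
Δp_min = (1.055e-34 J·s) / (2 × 2.050e-09 m)
Δp_min = 2.572e-26 kg·m/s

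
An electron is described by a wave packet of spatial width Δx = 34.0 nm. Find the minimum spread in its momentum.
1.551 × 10^-27 kg·m/s

For a wave packet, the spatial width Δx and momentum spread Δp are related by the uncertainty principle:
ΔxΔp ≥ ℏ/2

The minimum momentum spread is:
Δp_min = ℏ/(2Δx)
Δp_min = (1.055e-34 J·s) / (2 × 3.400e-08 m)
Δp_min = 1.551e-27 kg·m/s

A wave packet cannot have both a well-defined position and well-defined momentum.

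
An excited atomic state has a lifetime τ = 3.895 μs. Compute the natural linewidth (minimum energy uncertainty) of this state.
84.494 peV

Using the energy-time uncertainty principle:
ΔEΔt ≥ ℏ/2

The lifetime τ represents the time uncertainty Δt.
The natural linewidth (minimum energy uncertainty) is:

ΔE = ℏ/(2τ)
ΔE = (1.055e-34 J·s) / (2 × 3.895e-06 s)
ΔE = 1.354e-29 J = 84.494 peV

This natural linewidth limits the precision of spectroscopic measurements.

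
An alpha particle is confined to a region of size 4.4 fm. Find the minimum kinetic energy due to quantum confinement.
67.449 keV

Using the uncertainty principle:

1. Position uncertainty: Δx ≈ 4.400e-15 m
2. Minimum momentum uncertainty: Δp = ℏ/(2Δx) = 1.198e-20 kg·m/s
3. Minimum kinetic energy:
   KE = (Δp)²/(2m) = (1.198e-20)²/(2 × 6.645e-27 kg)
   KE = 1.081e-14 J = 67.449 keV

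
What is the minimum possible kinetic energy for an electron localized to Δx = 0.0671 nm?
2.116 eV

Localizing a particle requires giving it sufficient momentum uncertainty:

1. From uncertainty principle: Δp ≥ ℏ/(2Δx)
   Δp_min = (1.055e-34 J·s) / (2 × 6.710e-11 m)
   Δp_min = 7.858e-25 kg·m/s

2. This momentum uncertainty corresponds to kinetic energy:
   KE ≈ (Δp)²/(2m) = (7.858e-25)²/(2 × 9.109e-31 kg)
   KE = 3.389e-19 J = 2.116 eV

Tighter localization requires more energy.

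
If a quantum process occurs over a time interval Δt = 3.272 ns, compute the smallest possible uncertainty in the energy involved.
100.583 neV

Using the energy-time uncertainty principle:
ΔEΔt ≥ ℏ/2

The minimum uncertainty in energy is:
ΔE_min = ℏ/(2Δt)
ΔE_min = (1.055e-34 J·s) / (2 × 3.272e-09 s)
ΔE_min = 1.612e-26 J = 100.583 neV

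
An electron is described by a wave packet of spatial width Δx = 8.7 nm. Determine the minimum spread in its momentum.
6.061 × 10^-27 kg·m/s

For a wave packet, the spatial width Δx and momentum spread Δp are related by the uncertainty principle:
ΔxΔp ≥ ℏ/2

The minimum momentum spread is:
Δp_min = ℏ/(2Δx)
Δp_min = (1.055e-34 J·s) / (2 × 8.700e-09 m)
Δp_min = 6.061e-27 kg·m/s

A wave packet cannot have both a well-defined position and well-defined momentum.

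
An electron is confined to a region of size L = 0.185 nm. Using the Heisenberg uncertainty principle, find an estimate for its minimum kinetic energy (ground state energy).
278.304 meV

Using the uncertainty principle to estimate ground state energy:

1. The position uncertainty is approximately the confinement size:
   Δx ≈ L = 1.850e-10 m

2. From ΔxΔp ≥ ℏ/2, the minimum momentum uncertainty is:
   Δp ≈ ℏ/(2L) = 2.850e-25 kg·m/s

3. The kinetic energy is approximately:
   KE ≈ (Δp)²/(2m) = (2.850e-25)²/(2 × 9.109e-31 kg)
   KE ≈ 4.459e-20 J = 278.304 meV

This is an order-of-magnitude estimate of the ground state energy.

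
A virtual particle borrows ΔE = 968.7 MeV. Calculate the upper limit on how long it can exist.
3.397 × 10^-25 s

Using the energy-time uncertainty principle:
ΔEΔt ≥ ℏ/2

For a virtual particle borrowing energy ΔE, the maximum lifetime is:
Δt_max = ℏ/(2ΔE)

Converting energy:
ΔE = 968.7 MeV = 1.552e-10 J

Δt_max = (1.055e-34 J·s) / (2 × 1.552e-10 J)
Δt_max = 3.397e-25 s = 3.397 × 10^-25 s

Virtual particles with higher borrowed energy exist for shorter times.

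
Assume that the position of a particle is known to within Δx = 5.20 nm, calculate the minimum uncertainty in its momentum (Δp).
1.014 × 10^-26 kg·m/s

Using the Heisenberg uncertainty principle:
ΔxΔp ≥ ℏ/2

The minimum uncertainty in momentum is:
Δp_min = ℏ/(2Δx)
Δp_min = (1.055e-34 J·s) / (2 × 5.200e-09 m)
Δp_min = 1.014e-26 kg·m/s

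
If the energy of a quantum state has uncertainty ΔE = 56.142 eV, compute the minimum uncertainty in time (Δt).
5.862 as

Using the energy-time uncertainty principle:
ΔEΔt ≥ ℏ/2

The minimum uncertainty in time is:
Δt_min = ℏ/(2ΔE)
Δt_min = (1.055e-34 J·s) / (2 × 8.995e-18 J)
Δt_min = 5.862e-18 s = 5.862 as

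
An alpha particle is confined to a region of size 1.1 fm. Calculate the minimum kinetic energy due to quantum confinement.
1.079 MeV

Using the uncertainty principle:

1. Position uncertainty: Δx ≈ 1.100e-15 m
2. Minimum momentum uncertainty: Δp = ℏ/(2Δx) = 4.794e-20 kg·m/s
3. Minimum kinetic energy:
   KE = (Δp)²/(2m) = (4.794e-20)²/(2 × 6.645e-27 kg)
   KE = 1.729e-13 J = 1.079 MeV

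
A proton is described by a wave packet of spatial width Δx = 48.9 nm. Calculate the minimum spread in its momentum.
1.078 × 10^-27 kg·m/s

For a wave packet, the spatial width Δx and momentum spread Δp are related by the uncertainty principle:
ΔxΔp ≥ ℏ/2

The minimum momentum spread is:
Δp_min = ℏ/(2Δx)
Δp_min = (1.055e-34 J·s) / (2 × 4.890e-08 m)
Δp_min = 1.078e-27 kg·m/s

A wave packet cannot have both a well-defined position and well-defined momentum.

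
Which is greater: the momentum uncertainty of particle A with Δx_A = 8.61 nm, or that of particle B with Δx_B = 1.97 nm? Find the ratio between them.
Particle B has the larger minimum momentum uncertainty, by a factor of 4.37.

For each particle, the minimum momentum uncertainty is Δp_min = ℏ/(2Δx):

Particle A: Δp_A = ℏ/(2×8.610e-09 m) = 6.124e-27 kg·m/s
Particle B: Δp_B = ℏ/(2×1.970e-09 m) = 2.677e-26 kg·m/s

Ratio: Δp_B/Δp_A = 4.37

Since Δp_min ∝ 1/Δx, the particle with smaller position uncertainty (B) has larger momentum uncertainty.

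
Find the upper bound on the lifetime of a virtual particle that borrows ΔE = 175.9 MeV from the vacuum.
1.871 ys

Using the energy-time uncertainty principle:
ΔEΔt ≥ ℏ/2

For a virtual particle borrowing energy ΔE, the maximum lifetime is:
Δt_max = ℏ/(2ΔE)

Converting energy:
ΔE = 175.9 MeV = 2.818e-11 J

Δt_max = (1.055e-34 J·s) / (2 × 2.818e-11 J)
Δt_max = 1.871e-24 s = 1.871 ys

Virtual particles with higher borrowed energy exist for shorter times.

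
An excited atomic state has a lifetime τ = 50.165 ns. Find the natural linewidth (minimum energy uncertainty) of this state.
6.560 neV

Using the energy-time uncertainty principle:
ΔEΔt ≥ ℏ/2

The lifetime τ represents the time uncertainty Δt.
The natural linewidth (minimum energy uncertainty) is:

ΔE = ℏ/(2τ)
ΔE = (1.055e-34 J·s) / (2 × 5.016e-08 s)
ΔE = 1.051e-27 J = 6.560 neV

This natural linewidth limits the precision of spectroscopic measurements.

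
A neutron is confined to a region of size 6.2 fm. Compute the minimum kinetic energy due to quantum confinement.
134.764 keV

Using the uncertainty principle:

1. Position uncertainty: Δx ≈ 6.200e-15 m
2. Minimum momentum uncertainty: Δp = ℏ/(2Δx) = 8.505e-21 kg·m/s
3. Minimum kinetic energy:
   KE = (Δp)²/(2m) = (8.505e-21)²/(2 × 1.675e-27 kg)
   KE = 2.159e-14 J = 134.764 keV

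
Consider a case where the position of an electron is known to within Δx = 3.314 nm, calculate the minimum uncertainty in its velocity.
17.466 km/s

Using the Heisenberg uncertainty principle and Δp = mΔv:
ΔxΔp ≥ ℏ/2
Δx(mΔv) ≥ ℏ/2

The minimum uncertainty in velocity is:
Δv_min = ℏ/(2mΔx)
Δv_min = (1.055e-34 J·s) / (2 × 9.109e-31 kg × 3.314e-09 m)
Δv_min = 1.747e+04 m/s = 17.466 km/s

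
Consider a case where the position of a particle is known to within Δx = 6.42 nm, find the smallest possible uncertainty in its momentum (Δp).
8.213 × 10^-27 kg·m/s

Using the Heisenberg uncertainty principle:
ΔxΔp ≥ ℏ/2

The minimum uncertainty in momentum is:
Δp_min = ℏ/(2Δx)
Δp_min = (1.055e-34 J·s) / (2 × 6.420e-09 m)
Δp_min = 8.213e-27 kg·m/s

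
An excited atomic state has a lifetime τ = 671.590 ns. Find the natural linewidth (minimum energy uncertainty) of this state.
490.040 peV

Using the energy-time uncertainty principle:
ΔEΔt ≥ ℏ/2

The lifetime τ represents the time uncertainty Δt.
The natural linewidth (minimum energy uncertainty) is:

ΔE = ℏ/(2τ)
ΔE = (1.055e-34 J·s) / (2 × 6.716e-07 s)
ΔE = 7.851e-29 J = 490.040 peV

This natural linewidth limits the precision of spectroscopic measurements.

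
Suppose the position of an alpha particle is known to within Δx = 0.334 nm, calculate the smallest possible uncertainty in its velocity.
23.759 m/s

Using the Heisenberg uncertainty principle and Δp = mΔv:
ΔxΔp ≥ ℏ/2
Δx(mΔv) ≥ ℏ/2

The minimum uncertainty in velocity is:
Δv_min = ℏ/(2mΔx)
Δv_min = (1.055e-34 J·s) / (2 × 6.645e-27 kg × 3.340e-10 m)
Δv_min = 2.376e+01 m/s = 23.759 m/s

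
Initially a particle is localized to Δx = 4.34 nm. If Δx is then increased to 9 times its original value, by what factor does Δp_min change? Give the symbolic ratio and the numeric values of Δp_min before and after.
Original Δp_min = 1.215 × 10^-26 kg·m/s; new Δp'_min = 1.350 × 10^-27 kg·m/s; ratio Δp'_min/Δp_min = 1/9.

From the uncertainty principle ΔxΔp ≥ ℏ/2, the minimum momentum uncertainty is Δp_min = ℏ/(2Δx).

Original (Δx = 4.34 nm = 4.340e-09 m):
Δp_min = (1.055e-34 J·s)/(2 × 4.340e-09 m) = 1.215e-26 kg·m/s

When Δx → 9Δx:
Δp'_min = ℏ/(2 × 9Δx) = (1/9) × ℏ/(2Δx) = (1/9) × Δp_min
Δp'_min = 1/9 × 1.215e-26 kg·m/s = 1.350e-27 kg·m/s

Since Δp_min ∝ 1/Δx, when Δx is increased to 9 times its original value, Δp_min decreases to 1/9 of its original value.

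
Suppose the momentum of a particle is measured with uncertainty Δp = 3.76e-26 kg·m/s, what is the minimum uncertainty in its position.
1.402 nm

Using the Heisenberg uncertainty principle:
ΔxΔp ≥ ℏ/2

The minimum uncertainty in position is:
Δx_min = ℏ/(2Δp)
Δx_min = (1.055e-34 J·s) / (2 × 3.760e-26 kg·m/s)
Δx_min = 1.402e-09 m = 1.402 nm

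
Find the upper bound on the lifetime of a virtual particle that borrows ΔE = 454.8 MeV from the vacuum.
7.236 × 10^-25 s

Using the energy-time uncertainty principle:
ΔEΔt ≥ ℏ/2

For a virtual particle borrowing energy ΔE, the maximum lifetime is:
Δt_max = ℏ/(2ΔE)

Converting energy:
ΔE = 454.8 MeV = 7.287e-11 J

Δt_max = (1.055e-34 J·s) / (2 × 7.287e-11 J)
Δt_max = 7.236e-25 s = 7.236 × 10^-25 s

Virtual particles with higher borrowed energy exist for shorter times.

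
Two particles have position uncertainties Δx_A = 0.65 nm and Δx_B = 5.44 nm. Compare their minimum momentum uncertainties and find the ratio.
Particle A has the larger minimum momentum uncertainty, by a factor of 8.37.

For each particle, the minimum momentum uncertainty is Δp_min = ℏ/(2Δx):

Particle A: Δp_A = ℏ/(2×6.500e-10 m) = 8.112e-26 kg·m/s
Particle B: Δp_B = ℏ/(2×5.440e-09 m) = 9.693e-27 kg·m/s

Ratio: Δp_A/Δp_B = 8.37

Since Δp_min ∝ 1/Δx, the particle with smaller position uncertainty (A) has larger momentum uncertainty.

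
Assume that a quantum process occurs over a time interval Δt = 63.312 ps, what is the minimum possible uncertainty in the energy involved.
5.198 μeV

Using the energy-time uncertainty principle:
ΔEΔt ≥ ℏ/2

The minimum uncertainty in energy is:
ΔE_min = ℏ/(2Δt)
ΔE_min = (1.055e-34 J·s) / (2 × 6.331e-11 s)
ΔE_min = 8.328e-25 J = 5.198 μeV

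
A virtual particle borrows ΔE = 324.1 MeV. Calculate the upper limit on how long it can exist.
1.015 ys

Using the energy-time uncertainty principle:
ΔEΔt ≥ ℏ/2

For a virtual particle borrowing energy ΔE, the maximum lifetime is:
Δt_max = ℏ/(2ΔE)

Converting energy:
ΔE = 324.1 MeV = 5.193e-11 J

Δt_max = (1.055e-34 J·s) / (2 × 5.193e-11 J)
Δt_max = 1.015e-24 s = 1.015 ys

Virtual particles with higher borrowed energy exist for shorter times.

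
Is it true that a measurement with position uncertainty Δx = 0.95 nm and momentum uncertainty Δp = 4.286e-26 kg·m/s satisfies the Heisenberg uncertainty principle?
No, it violates the uncertainty principle (impossible measurement).

Calculate the product ΔxΔp:
ΔxΔp = (9.500e-10 m) × (4.286e-26 kg·m/s)
ΔxΔp = 4.072e-35 J·s

Compare to the minimum allowed value ℏ/2:
ℏ/2 = 5.273e-35 J·s

Since ΔxΔp = 4.072e-35 J·s < 5.273e-35 J·s = ℏ/2,
the measurement violates the uncertainty principle.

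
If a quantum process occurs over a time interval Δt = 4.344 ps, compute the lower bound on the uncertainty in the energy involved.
75.761 μeV

Using the energy-time uncertainty principle:
ΔEΔt ≥ ℏ/2

The minimum uncertainty in energy is:
ΔE_min = ℏ/(2Δt)
ΔE_min = (1.055e-34 J·s) / (2 × 4.344e-12 s)
ΔE_min = 1.214e-23 J = 75.761 μeV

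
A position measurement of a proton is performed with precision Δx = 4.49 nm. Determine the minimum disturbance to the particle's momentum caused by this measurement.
1.174 × 10^-26 kg·m/s

The uncertainty principle implies that measuring position disturbs momentum:
ΔxΔp ≥ ℏ/2

When we measure position with precision Δx, we necessarily introduce a momentum uncertainty:
Δp ≥ ℏ/(2Δx)
Δp_min = (1.055e-34 J·s) / (2 × 4.490e-09 m)
Δp_min = 1.174e-26 kg·m/s

The more precisely we measure position, the greater the momentum disturbance.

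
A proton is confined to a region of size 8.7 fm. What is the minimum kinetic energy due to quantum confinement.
68.536 keV

Using the uncertainty principle:

1. Position uncertainty: Δx ≈ 8.700e-15 m
2. Minimum momentum uncertainty: Δp = ℏ/(2Δx) = 6.061e-21 kg·m/s
3. Minimum kinetic energy:
   KE = (Δp)²/(2m) = (6.061e-21)²/(2 × 1.673e-27 kg)
   KE = 1.098e-14 J = 68.536 keV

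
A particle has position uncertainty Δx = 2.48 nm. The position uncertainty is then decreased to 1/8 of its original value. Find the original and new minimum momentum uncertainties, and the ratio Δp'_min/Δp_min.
Original Δp_min = 2.126 × 10^-26 kg·m/s; new Δp'_min = 1.701 × 10^-25 kg·m/s; ratio Δp'_min/Δp_min = 8.

From the uncertainty principle ΔxΔp ≥ ℏ/2, the minimum momentum uncertainty is Δp_min = ℏ/(2Δx).

Original (Δx = 2.48 nm = 2.480e-09 m):
Δp_min = (1.055e-34 J·s)/(2 × 2.480e-09 m) = 2.126e-26 kg·m/s

When Δx → (1/8)Δx:
Δp'_min = ℏ/(2 × (1/8)Δx) = 8 × ℏ/(2Δx) = 8 × Δp_min
Δp'_min = 8 × 2.126e-26 kg·m/s = 1.701e-25 kg·m/s

Since Δp_min ∝ 1/Δx, when Δx is decreased to 1/8 of its original value, Δp_min increases to 8 times its original value.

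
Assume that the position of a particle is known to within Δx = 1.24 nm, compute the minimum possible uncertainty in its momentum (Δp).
4.252 × 10^-26 kg·m/s

Using the Heisenberg uncertainty principle:
ΔxΔp ≥ ℏ/2

The minimum uncertainty in momentum is:
Δp_min = ℏ/(2Δx)
Δp_min = (1.055e-34 J·s) / (2 × 1.240e-09 m)
Δp_min = 4.252e-26 kg·m/s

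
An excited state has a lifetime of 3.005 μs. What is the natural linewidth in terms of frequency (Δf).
26.482 kHz

Using the energy-time uncertainty principle and E = hf:
ΔEΔt ≥ ℏ/2
hΔf·Δt ≥ ℏ/2

The minimum frequency uncertainty is:
Δf = ℏ/(2hτ) = 1/(4πτ)
Δf = 1/(4π × 3.005e-06 s)
Δf = 2.648e+04 Hz = 26.482 kHz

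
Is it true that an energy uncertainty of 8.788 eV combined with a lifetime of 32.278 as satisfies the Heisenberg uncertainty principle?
No, it violates the uncertainty relation.

Calculate the product ΔEΔt:
ΔE = 8.788 eV = 1.408e-18 J
ΔEΔt = (1.408e-18 J) × (3.228e-17 s)
ΔEΔt = 4.545e-35 J·s

Compare to the minimum allowed value ℏ/2:
ℏ/2 = 5.273e-35 J·s

Since ΔEΔt = 4.545e-35 J·s < 5.273e-35 J·s = ℏ/2,
this violates the uncertainty relation.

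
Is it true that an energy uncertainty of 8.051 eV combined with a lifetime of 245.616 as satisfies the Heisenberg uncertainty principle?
Yes, it satisfies the uncertainty relation.

Calculate the product ΔEΔt:
ΔE = 8.051 eV = 1.290e-18 J
ΔEΔt = (1.290e-18 J) × (2.456e-16 s)
ΔEΔt = 3.168e-34 J·s

Compare to the minimum allowed value ℏ/2:
ℏ/2 = 5.273e-35 J·s

Since ΔEΔt = 3.168e-34 J·s ≥ 5.273e-35 J·s = ℏ/2,
this satisfies the uncertainty relation.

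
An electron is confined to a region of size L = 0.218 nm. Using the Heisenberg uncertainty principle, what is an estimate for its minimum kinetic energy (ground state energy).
200.424 meV

Using the uncertainty principle to estimate ground state energy:

1. The position uncertainty is approximately the confinement size:
   Δx ≈ L = 2.180e-10 m

2. From ΔxΔp ≥ ℏ/2, the minimum momentum uncertainty is:
   Δp ≈ ℏ/(2L) = 2.419e-25 kg·m/s

3. The kinetic energy is approximately:
   KE ≈ (Δp)²/(2m) = (2.419e-25)²/(2 × 9.109e-31 kg)
   KE ≈ 3.211e-20 J = 200.424 meV

This is an order-of-magnitude estimate of the ground state energy.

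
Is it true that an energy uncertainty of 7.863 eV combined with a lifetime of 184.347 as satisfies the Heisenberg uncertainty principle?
Yes, it satisfies the uncertainty relation.

Calculate the product ΔEΔt:
ΔE = 7.863 eV = 1.260e-18 J
ΔEΔt = (1.260e-18 J) × (1.843e-16 s)
ΔEΔt = 2.322e-34 J·s

Compare to the minimum allowed value ℏ/2:
ℏ/2 = 5.273e-35 J·s

Since ΔEΔt = 2.322e-34 J·s ≥ 5.273e-35 J·s = ℏ/2,
this satisfies the uncertainty relation.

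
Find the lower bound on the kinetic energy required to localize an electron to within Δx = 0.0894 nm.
1.192 eV

Localizing a particle requires giving it sufficient momentum uncertainty:

1. From uncertainty principle: Δp ≥ ℏ/(2Δx)
   Δp_min = (1.055e-34 J·s) / (2 × 8.940e-11 m)
   Δp_min = 5.898e-25 kg·m/s

2. This momentum uncertainty corresponds to kinetic energy:
   KE ≈ (Δp)²/(2m) = (5.898e-25)²/(2 × 9.109e-31 kg)
   KE = 1.909e-19 J = 1.192 eV

Tighter localization requires more energy.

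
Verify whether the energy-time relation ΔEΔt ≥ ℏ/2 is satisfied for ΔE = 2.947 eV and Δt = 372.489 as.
Yes, it satisfies the uncertainty relation.

Calculate the product ΔEΔt:
ΔE = 2.947 eV = 4.722e-19 J
ΔEΔt = (4.722e-19 J) × (3.725e-16 s)
ΔEΔt = 1.759e-34 J·s

Compare to the minimum allowed value ℏ/2:
ℏ/2 = 5.273e-35 J·s

Since ΔEΔt = 1.759e-34 J·s ≥ 5.273e-35 J·s = ℏ/2,
this satisfies the uncertainty relation.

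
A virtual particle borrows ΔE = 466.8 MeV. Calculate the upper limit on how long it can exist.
7.050 × 10^-25 s

Using the energy-time uncertainty principle:
ΔEΔt ≥ ℏ/2

For a virtual particle borrowing energy ΔE, the maximum lifetime is:
Δt_max = ℏ/(2ΔE)

Converting energy:
ΔE = 466.8 MeV = 7.479e-11 J

Δt_max = (1.055e-34 J·s) / (2 × 7.479e-11 J)
Δt_max = 7.050e-25 s = 7.050 × 10^-25 s

Virtual particles with higher borrowed energy exist for shorter times.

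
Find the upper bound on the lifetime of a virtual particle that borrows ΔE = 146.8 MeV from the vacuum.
2.242 ys

Using the energy-time uncertainty principle:
ΔEΔt ≥ ℏ/2

For a virtual particle borrowing energy ΔE, the maximum lifetime is:
Δt_max = ℏ/(2ΔE)

Converting energy:
ΔE = 146.8 MeV = 2.352e-11 J

Δt_max = (1.055e-34 J·s) / (2 × 2.352e-11 J)
Δt_max = 2.242e-24 s = 2.242 ys

Virtual particles with higher borrowed energy exist for shorter times.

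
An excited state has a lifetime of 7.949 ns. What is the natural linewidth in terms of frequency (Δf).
10.011 MHz

Using the energy-time uncertainty principle and E = hf:
ΔEΔt ≥ ℏ/2
hΔf·Δt ≥ ℏ/2

The minimum frequency uncertainty is:
Δf = ℏ/(2hτ) = 1/(4πτ)
Δf = 1/(4π × 7.949e-09 s)
Δf = 1.001e+07 Hz = 10.011 MHz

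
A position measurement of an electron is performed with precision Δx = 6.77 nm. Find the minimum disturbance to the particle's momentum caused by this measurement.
7.789 × 10^-27 kg·m/s

The uncertainty principle implies that measuring position disturbs momentum:
ΔxΔp ≥ ℏ/2

When we measure position with precision Δx, we necessarily introduce a momentum uncertainty:
Δp ≥ ℏ/(2Δx)
Δp_min = (1.055e-34 J·s) / (2 × 6.770e-09 m)
Δp_min = 7.789e-27 kg·m/s

The more precisely we measure position, the greater the momentum disturbance.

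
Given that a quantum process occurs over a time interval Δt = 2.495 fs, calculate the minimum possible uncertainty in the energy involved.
131.906 meV

Using the energy-time uncertainty principle:
ΔEΔt ≥ ℏ/2

The minimum uncertainty in energy is:
ΔE_min = ℏ/(2Δt)
ΔE_min = (1.055e-34 J·s) / (2 × 2.495e-15 s)
ΔE_min = 2.113e-20 J = 131.906 meV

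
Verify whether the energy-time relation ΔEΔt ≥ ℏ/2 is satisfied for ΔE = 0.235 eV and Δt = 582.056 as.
No, it violates the uncertainty relation.

Calculate the product ΔEΔt:
ΔE = 0.235 eV = 3.765e-20 J
ΔEΔt = (3.765e-20 J) × (5.821e-16 s)
ΔEΔt = 2.192e-35 J·s

Compare to the minimum allowed value ℏ/2:
ℏ/2 = 5.273e-35 J·s

Since ΔEΔt = 2.192e-35 J·s < 5.273e-35 J·s = ℏ/2,
this violates the uncertainty relation.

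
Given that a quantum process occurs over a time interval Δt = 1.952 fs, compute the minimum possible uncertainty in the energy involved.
168.599 meV

Using the energy-time uncertainty principle:
ΔEΔt ≥ ℏ/2

The minimum uncertainty in energy is:
ΔE_min = ℏ/(2Δt)
ΔE_min = (1.055e-34 J·s) / (2 × 1.952e-15 s)
ΔE_min = 2.701e-20 J = 168.599 meV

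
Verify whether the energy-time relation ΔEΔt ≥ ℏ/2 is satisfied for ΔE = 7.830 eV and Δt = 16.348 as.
No, it violates the uncertainty relation.

Calculate the product ΔEΔt:
ΔE = 7.830 eV = 1.255e-18 J
ΔEΔt = (1.255e-18 J) × (1.635e-17 s)
ΔEΔt = 2.051e-35 J·s

Compare to the minimum allowed value ℏ/2:
ℏ/2 = 5.273e-35 J·s

Since ΔEΔt = 2.051e-35 J·s < 5.273e-35 J·s = ℏ/2,
this violates the uncertainty relation.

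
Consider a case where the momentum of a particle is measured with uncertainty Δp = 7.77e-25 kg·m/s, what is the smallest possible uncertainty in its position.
67.862 pm

Using the Heisenberg uncertainty principle:
ΔxΔp ≥ ℏ/2

The minimum uncertainty in position is:
Δx_min = ℏ/(2Δp)
Δx_min = (1.055e-34 J·s) / (2 × 7.770e-25 kg·m/s)
Δx_min = 6.786e-11 m = 67.862 pm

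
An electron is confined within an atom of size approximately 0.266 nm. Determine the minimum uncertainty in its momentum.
1.982 × 10^-25 kg·m/s

Using the Heisenberg uncertainty principle:
ΔxΔp ≥ ℏ/2

With Δx ≈ L = 2.660e-10 m (the confinement size):
Δp_min = ℏ/(2Δx)
Δp_min = (1.055e-34 J·s) / (2 × 2.660e-10 m)
Δp_min = 1.982e-25 kg·m/s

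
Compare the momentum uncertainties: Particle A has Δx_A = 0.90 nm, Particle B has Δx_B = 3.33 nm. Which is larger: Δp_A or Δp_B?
Particle A has the larger minimum momentum uncertainty, by a factor of 3.70.

For each particle, the minimum momentum uncertainty is Δp_min = ℏ/(2Δx):

Particle A: Δp_A = ℏ/(2×9.000e-10 m) = 5.859e-26 kg·m/s
Particle B: Δp_B = ℏ/(2×3.330e-09 m) = 1.583e-26 kg·m/s

Ratio: Δp_A/Δp_B = 3.70

Since Δp_min ∝ 1/Δx, the particle with smaller position uncertainty (A) has larger momentum uncertainty.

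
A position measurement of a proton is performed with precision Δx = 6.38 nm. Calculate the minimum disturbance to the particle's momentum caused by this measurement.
8.265 × 10^-27 kg·m/s

The uncertainty principle implies that measuring position disturbs momentum:
ΔxΔp ≥ ℏ/2

When we measure position with precision Δx, we necessarily introduce a momentum uncertainty:
Δp ≥ ℏ/(2Δx)
Δp_min = (1.055e-34 J·s) / (2 × 6.380e-09 m)
Δp_min = 8.265e-27 kg·m/s

The more precisely we measure position, the greater the momentum disturbance.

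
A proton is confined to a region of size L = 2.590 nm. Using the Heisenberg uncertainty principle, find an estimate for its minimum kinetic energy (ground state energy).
773.312 neV

Using the uncertainty principle to estimate ground state energy:

1. The position uncertainty is approximately the confinement size:
   Δx ≈ L = 2.590e-09 m

2. From ΔxΔp ≥ ℏ/2, the minimum momentum uncertainty is:
   Δp ≈ ℏ/(2L) = 2.036e-26 kg·m/s

3. The kinetic energy is approximately:
   KE ≈ (Δp)²/(2m) = (2.036e-26)²/(2 × 1.673e-27 kg)
   KE ≈ 1.239e-25 J = 773.312 neV

This is an order-of-magnitude estimate of the ground state energy.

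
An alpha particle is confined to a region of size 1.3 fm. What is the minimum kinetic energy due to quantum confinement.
772.668 keV

Using the uncertainty principle:

1. Position uncertainty: Δx ≈ 1.300e-15 m
2. Minimum momentum uncertainty: Δp = ℏ/(2Δx) = 4.056e-20 kg·m/s
3. Minimum kinetic energy:
   KE = (Δp)²/(2m) = (4.056e-20)²/(2 × 6.645e-27 kg)
   KE = 1.238e-13 J = 772.668 keV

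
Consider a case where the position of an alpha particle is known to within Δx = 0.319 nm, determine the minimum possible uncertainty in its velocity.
24.876 m/s

Using the Heisenberg uncertainty principle and Δp = mΔv:
ΔxΔp ≥ ℏ/2
Δx(mΔv) ≥ ℏ/2

The minimum uncertainty in velocity is:
Δv_min = ℏ/(2mΔx)
Δv_min = (1.055e-34 J·s) / (2 × 6.645e-27 kg × 3.190e-10 m)
Δv_min = 2.488e+01 m/s = 24.876 m/s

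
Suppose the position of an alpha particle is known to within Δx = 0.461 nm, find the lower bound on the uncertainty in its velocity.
17.214 m/s

Using the Heisenberg uncertainty principle and Δp = mΔv:
ΔxΔp ≥ ℏ/2
Δx(mΔv) ≥ ℏ/2

The minimum uncertainty in velocity is:
Δv_min = ℏ/(2mΔx)
Δv_min = (1.055e-34 J·s) / (2 × 6.645e-27 kg × 4.610e-10 m)
Δv_min = 1.721e+01 m/s = 17.214 m/s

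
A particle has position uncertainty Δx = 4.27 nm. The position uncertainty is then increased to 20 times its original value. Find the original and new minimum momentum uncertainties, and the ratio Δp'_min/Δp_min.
Original Δp_min = 1.235 × 10^-26 kg·m/s; new Δp'_min = 6.174 × 10^-28 kg·m/s; ratio Δp'_min/Δp_min = 1/20.

From the uncertainty principle ΔxΔp ≥ ℏ/2, the minimum momentum uncertainty is Δp_min = ℏ/(2Δx).

Original (Δx = 4.27 nm = 4.270e-09 m):
Δp_min = (1.055e-34 J·s)/(2 × 4.270e-09 m) = 1.235e-26 kg·m/s

When Δx → 20Δx:
Δp'_min = ℏ/(2 × 20Δx) = (1/20) × ℏ/(2Δx) = (1/20) × Δp_min
Δp'_min = 1/20 × 1.235e-26 kg·m/s = 6.174e-28 kg·m/s

Since Δp_min ∝ 1/Δx, when Δx is increased to 20 times its original value, Δp_min decreases to 1/20 of its original value.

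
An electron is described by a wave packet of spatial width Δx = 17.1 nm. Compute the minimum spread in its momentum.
3.084 × 10^-27 kg·m/s

For a wave packet, the spatial width Δx and momentum spread Δp are related by the uncertainty principle:
ΔxΔp ≥ ℏ/2

The minimum momentum spread is:
Δp_min = ℏ/(2Δx)
Δp_min = (1.055e-34 J·s) / (2 × 1.710e-08 m)
Δp_min = 3.084e-27 kg·m/s

A wave packet cannot have both a well-defined position and well-defined momentum.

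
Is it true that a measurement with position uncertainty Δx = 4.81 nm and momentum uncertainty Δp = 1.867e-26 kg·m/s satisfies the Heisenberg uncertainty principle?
Yes, it satisfies the uncertainty principle.

Calculate the product ΔxΔp:
ΔxΔp = (4.810e-09 m) × (1.867e-26 kg·m/s)
ΔxΔp = 8.980e-35 J·s

Compare to the minimum allowed value ℏ/2:
ℏ/2 = 5.273e-35 J·s

Since ΔxΔp = 8.980e-35 J·s ≥ 5.273e-35 J·s = ℏ/2,
the measurement satisfies the uncertainty principle.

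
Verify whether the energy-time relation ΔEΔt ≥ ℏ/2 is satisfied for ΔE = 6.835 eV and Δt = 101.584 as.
Yes, it satisfies the uncertainty relation.

Calculate the product ΔEΔt:
ΔE = 6.835 eV = 1.095e-18 J
ΔEΔt = (1.095e-18 J) × (1.016e-16 s)
ΔEΔt = 1.112e-34 J·s

Compare to the minimum allowed value ℏ/2:
ℏ/2 = 5.273e-35 J·s

Since ΔEΔt = 1.112e-34 J·s ≥ 5.273e-35 J·s = ℏ/2,
this satisfies the uncertainty relation.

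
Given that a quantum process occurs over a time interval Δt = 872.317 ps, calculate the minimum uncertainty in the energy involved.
377.278 neV

Using the energy-time uncertainty principle:
ΔEΔt ≥ ℏ/2

The minimum uncertainty in energy is:
ΔE_min = ℏ/(2Δt)
ΔE_min = (1.055e-34 J·s) / (2 × 8.723e-10 s)
ΔE_min = 6.045e-26 J = 377.278 neV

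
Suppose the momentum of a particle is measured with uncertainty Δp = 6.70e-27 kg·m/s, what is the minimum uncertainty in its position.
7.870 nm

Using the Heisenberg uncertainty principle:
ΔxΔp ≥ ℏ/2

The minimum uncertainty in position is:
Δx_min = ℏ/(2Δp)
Δx_min = (1.055e-34 J·s) / (2 × 6.700e-27 kg·m/s)
Δx_min = 7.870e-09 m = 7.870 nm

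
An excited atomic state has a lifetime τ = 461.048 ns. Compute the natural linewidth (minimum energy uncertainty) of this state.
713.822 peV

Using the energy-time uncertainty principle:
ΔEΔt ≥ ℏ/2

The lifetime τ represents the time uncertainty Δt.
The natural linewidth (minimum energy uncertainty) is:

ΔE = ℏ/(2τ)
ΔE = (1.055e-34 J·s) / (2 × 4.610e-07 s)
ΔE = 1.144e-28 J = 713.822 peV

This natural linewidth limits the precision of spectroscopic measurements.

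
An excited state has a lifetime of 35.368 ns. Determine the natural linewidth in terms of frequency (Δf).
2.250 MHz

Using the energy-time uncertainty principle and E = hf:
ΔEΔt ≥ ℏ/2
hΔf·Δt ≥ ℏ/2

The minimum frequency uncertainty is:
Δf = ℏ/(2hτ) = 1/(4πτ)
Δf = 1/(4π × 3.537e-08 s)
Δf = 2.250e+06 Hz = 2.250 MHz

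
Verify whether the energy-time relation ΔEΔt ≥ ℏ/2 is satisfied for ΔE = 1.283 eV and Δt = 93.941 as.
No, it violates the uncertainty relation.

Calculate the product ΔEΔt:
ΔE = 1.283 eV = 2.056e-19 J
ΔEΔt = (2.056e-19 J) × (9.394e-17 s)
ΔEΔt = 1.931e-35 J·s

Compare to the minimum allowed value ℏ/2:
ℏ/2 = 5.273e-35 J·s

Since ΔEΔt = 1.931e-35 J·s < 5.273e-35 J·s = ℏ/2,
this violates the uncertainty relation.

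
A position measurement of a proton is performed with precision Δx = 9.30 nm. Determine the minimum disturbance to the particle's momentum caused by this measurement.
5.670 × 10^-27 kg·m/s

The uncertainty principle implies that measuring position disturbs momentum:
ΔxΔp ≥ ℏ/2

When we measure position with precision Δx, we necessarily introduce a momentum uncertainty:
Δp ≥ ℏ/(2Δx)
Δp_min = (1.055e-34 J·s) / (2 × 9.300e-09 m)
Δp_min = 5.670e-27 kg·m/s

The more precisely we measure position, the greater the momentum disturbance.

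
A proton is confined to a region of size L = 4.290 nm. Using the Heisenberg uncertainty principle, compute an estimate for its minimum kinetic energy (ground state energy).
281.864 neV

Using the uncertainty principle to estimate ground state energy:

1. The position uncertainty is approximately the confinement size:
   Δx ≈ L = 4.290e-09 m

2. From ΔxΔp ≥ ℏ/2, the minimum momentum uncertainty is:
   Δp ≈ ℏ/(2L) = 1.229e-26 kg·m/s

3. The kinetic energy is approximately:
   KE ≈ (Δp)²/(2m) = (1.229e-26)²/(2 × 1.673e-27 kg)
   KE ≈ 4.516e-26 J = 281.864 neV

This is an order-of-magnitude estimate of the ground state energy.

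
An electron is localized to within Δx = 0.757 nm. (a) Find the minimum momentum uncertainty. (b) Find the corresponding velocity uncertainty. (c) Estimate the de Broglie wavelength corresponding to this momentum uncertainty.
(a) Δp_min = 6.965 × 10^-26 kg·m/s
(b) Δv_min = 76.465 km/s
(c) λ_dB = 9.513 nm

Step-by-step:

(a) From the uncertainty principle:
Δp_min = ℏ/(2Δx) = (1.055e-34 J·s)/(2 × 7.570e-10 m) = 6.965e-26 kg·m/s

(b) The velocity uncertainty:
Δv = Δp/m = (6.965e-26 kg·m/s)/(9.109e-31 kg) = 7.646e+04 m/s = 76.465 km/s

(c) The de Broglie wavelength for this momentum:
λ = h/p = (6.626e-34 J·s)/(6.965e-26 kg·m/s) = 9.513e-09 m = 9.513 nm

Note: The de Broglie wavelength is comparable to the localization size, as expected from wave-particle duality.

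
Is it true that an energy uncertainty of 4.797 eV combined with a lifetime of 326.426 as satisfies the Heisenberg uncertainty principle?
Yes, it satisfies the uncertainty relation.

Calculate the product ΔEΔt:
ΔE = 4.797 eV = 7.686e-19 J
ΔEΔt = (7.686e-19 J) × (3.264e-16 s)
ΔEΔt = 2.509e-34 J·s

Compare to the minimum allowed value ℏ/2:
ℏ/2 = 5.273e-35 J·s

Since ΔEΔt = 2.509e-34 J·s ≥ 5.273e-35 J·s = ℏ/2,
this satisfies the uncertainty relation.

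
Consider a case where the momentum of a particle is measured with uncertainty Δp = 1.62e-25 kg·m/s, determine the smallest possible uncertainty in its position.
325.485 pm

Using the Heisenberg uncertainty principle:
ΔxΔp ≥ ℏ/2

The minimum uncertainty in position is:
Δx_min = ℏ/(2Δp)
Δx_min = (1.055e-34 J·s) / (2 × 1.620e-25 kg·m/s)
Δx_min = 3.255e-10 m = 325.485 pm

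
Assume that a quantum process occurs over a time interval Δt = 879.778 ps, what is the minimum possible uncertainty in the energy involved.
374.078 neV

Using the energy-time uncertainty principle:
ΔEΔt ≥ ℏ/2

The minimum uncertainty in energy is:
ΔE_min = ℏ/(2Δt)
ΔE_min = (1.055e-34 J·s) / (2 × 8.798e-10 s)
ΔE_min = 5.993e-26 J = 374.078 neV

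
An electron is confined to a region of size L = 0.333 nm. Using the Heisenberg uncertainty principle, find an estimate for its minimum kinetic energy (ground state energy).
85.896 meV

Using the uncertainty principle to estimate ground state energy:

1. The position uncertainty is approximately the confinement size:
   Δx ≈ L = 3.330e-10 m

2. From ΔxΔp ≥ ℏ/2, the minimum momentum uncertainty is:
   Δp ≈ ℏ/(2L) = 1.583e-25 kg·m/s

3. The kinetic energy is approximately:
   KE ≈ (Δp)²/(2m) = (1.583e-25)²/(2 × 9.109e-31 kg)
   KE ≈ 1.376e-20 J = 85.896 meV

This is an order-of-magnitude estimate of the ground state energy.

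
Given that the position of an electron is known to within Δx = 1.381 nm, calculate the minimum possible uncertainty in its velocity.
41.914 km/s

Using the Heisenberg uncertainty principle and Δp = mΔv:
ΔxΔp ≥ ℏ/2
Δx(mΔv) ≥ ℏ/2

The minimum uncertainty in velocity is:
Δv_min = ℏ/(2mΔx)
Δv_min = (1.055e-34 J·s) / (2 × 9.109e-31 kg × 1.381e-09 m)
Δv_min = 4.191e+04 m/s = 41.914 km/s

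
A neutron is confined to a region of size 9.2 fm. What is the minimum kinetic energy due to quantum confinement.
61.204 keV

Using the uncertainty principle:

1. Position uncertainty: Δx ≈ 9.200e-15 m
2. Minimum momentum uncertainty: Δp = ℏ/(2Δx) = 5.731e-21 kg·m/s
3. Minimum kinetic energy:
   KE = (Δp)²/(2m) = (5.731e-21)²/(2 × 1.675e-27 kg)
   KE = 9.806e-15 J = 61.204 keV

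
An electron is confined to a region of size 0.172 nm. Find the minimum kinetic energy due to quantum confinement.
321.963 meV

Using the uncertainty principle:

1. Position uncertainty: Δx ≈ 1.720e-10 m
2. Minimum momentum uncertainty: Δp = ℏ/(2Δx) = 3.066e-25 kg·m/s
3. Minimum kinetic energy:
   KE = (Δp)²/(2m) = (3.066e-25)²/(2 × 9.109e-31 kg)
   KE = 5.158e-20 J = 321.963 meV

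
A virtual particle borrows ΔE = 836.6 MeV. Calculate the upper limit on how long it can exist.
3.934 × 10^-25 s

Using the energy-time uncertainty principle:
ΔEΔt ≥ ℏ/2

For a virtual particle borrowing energy ΔE, the maximum lifetime is:
Δt_max = ℏ/(2ΔE)

Converting energy:
ΔE = 836.6 MeV = 1.340e-10 J

Δt_max = (1.055e-34 J·s) / (2 × 1.340e-10 J)
Δt_max = 3.934e-25 s = 3.934 × 10^-25 s

Virtual particles with higher borrowed energy exist for shorter times.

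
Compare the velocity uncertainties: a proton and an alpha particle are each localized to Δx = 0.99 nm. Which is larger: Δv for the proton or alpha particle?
The proton has the larger minimum velocity uncertainty, by a ratio of 4.0.

For both particles, Δp_min = ℏ/(2Δx) = 5.326e-26 kg·m/s (same for both).

The velocity uncertainty is Δv = Δp/m:
- proton: Δv = 5.326e-26 / 1.673e-27 = 3.184e+01 m/s = 31.843 m/s
- alpha particle: Δv = 5.326e-26 / 6.645e-27 = 8.016e+00 m/s = 8.016 m/s

Ratio: 3.184e+01 / 8.016e+00 = 4.0

The lighter particle has larger velocity uncertainty because Δv ∝ 1/m.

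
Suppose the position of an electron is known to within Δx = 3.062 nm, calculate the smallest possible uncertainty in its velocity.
18.904 km/s

Using the Heisenberg uncertainty principle and Δp = mΔv:
ΔxΔp ≥ ℏ/2
Δx(mΔv) ≥ ℏ/2

The minimum uncertainty in velocity is:
Δv_min = ℏ/(2mΔx)
Δv_min = (1.055e-34 J·s) / (2 × 9.109e-31 kg × 3.062e-09 m)
Δv_min = 1.890e+04 m/s = 18.904 km/s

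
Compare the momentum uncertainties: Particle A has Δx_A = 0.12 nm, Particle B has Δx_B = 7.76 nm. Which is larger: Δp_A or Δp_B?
Particle A has the larger minimum momentum uncertainty, by a factor of 64.67.

For each particle, the minimum momentum uncertainty is Δp_min = ℏ/(2Δx):

Particle A: Δp_A = ℏ/(2×1.200e-10 m) = 4.394e-25 kg·m/s
Particle B: Δp_B = ℏ/(2×7.760e-09 m) = 6.795e-27 kg·m/s

Ratio: Δp_A/Δp_B = 64.67

Since Δp_min ∝ 1/Δx, the particle with smaller position uncertainty (A) has larger momentum uncertainty.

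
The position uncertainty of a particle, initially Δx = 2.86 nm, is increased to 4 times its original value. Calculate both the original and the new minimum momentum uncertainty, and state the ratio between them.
Original Δp_min = 1.844 × 10^-26 kg·m/s; new Δp'_min = 4.609 × 10^-27 kg·m/s; ratio Δp'_min/Δp_min = 1/4.

From the uncertainty principle ΔxΔp ≥ ℏ/2, the minimum momentum uncertainty is Δp_min = ℏ/(2Δx).

Original (Δx = 2.86 nm = 2.860e-09 m):
Δp_min = (1.055e-34 J·s)/(2 × 2.860e-09 m) = 1.844e-26 kg·m/s

When Δx → 4Δx:
Δp'_min = ℏ/(2 × 4Δx) = (1/4) × ℏ/(2Δx) = (1/4) × Δp_min
Δp'_min = 1/4 × 1.844e-26 kg·m/s = 4.609e-27 kg·m/s

Since Δp_min ∝ 1/Δx, when Δx is increased to 4 times its original value, Δp_min decreases to 1/4 of its original value.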